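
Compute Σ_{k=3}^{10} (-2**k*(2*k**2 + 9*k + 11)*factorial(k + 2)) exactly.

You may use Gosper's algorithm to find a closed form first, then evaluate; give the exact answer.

Σ = -153035263176960

Compute t_(k+1)/t_k: get 2*(2*k**3 + 19*k**2 + 61*k + 66)/(2*k**2 + 9*k + 11).
A = 2*k + 6, B = 1, C = k**2 + 9*k/2 + 11/2.
Solve (2*k + 6)·f(k+1) − (1)·f(k) = k**2 + 9*k/2 + 11/2.
From deg A=1, deg B=0, deg C=2: d=1.
A polynomial solution: f(k) = (k + 1)/2.
Get s_k = R·t_k = -2**k*(k + 1)*factorial(k + 2) with R(k) = B(k−1)f(k)/C(k) = (k + 1)/(2*k**2 + 9*k + 11).
Check: Δs_k = -2**k*(2*k**2 + 9*k + 11)*factorial(k + 2). ✓
Σ_(k=3)^(10) t_k = s_(11) − s_(3) = -153035263180800 − (-3840) = -153035263176960.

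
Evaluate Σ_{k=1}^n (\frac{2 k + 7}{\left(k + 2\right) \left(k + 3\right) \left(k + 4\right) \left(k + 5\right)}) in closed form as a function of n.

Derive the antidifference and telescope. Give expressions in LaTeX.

S(n) = \frac{n \left(n + 8\right)}{15 \left(n^{2} + 8 n + 15\right)}

r(k) = (k + 2)*(2*k + 9)/((k + 6)*(2*k + 7)) after simplifying.
Factor: A=k + 2; B=k + 6; C=k + 7/2.
f must satisfy (k + 2)·f(k+1) − (k + 5)·f(k) = k + 7/2.
Bound: deg f ≤ 3.
Match coefficients ⇒ f(k) = k*(k + 3)*(k + 6)/16.
R(k) = B(k−1)·f(k)/C(k) = k*(k + 3)*(k + 5)*(k + 6)/(8*(2*k + 7)); s_k = R·t_k = k*(k + 6)/(8*(k**2 + 6*k + 8)).
s_(k+1) − s_k = (2*k + 7)/(k**4 + 14*k**3 + 71*k**2 + 154*k + 120) = t_k.
Telescope: S(n) = s_(n+1) − s_(1) = (n**2 + 8*n + 7)/(8*(n**2 + 8*n + 15)) − (7/120) = n*(n + 8)/(15*(n**2 + 8*n + 15)).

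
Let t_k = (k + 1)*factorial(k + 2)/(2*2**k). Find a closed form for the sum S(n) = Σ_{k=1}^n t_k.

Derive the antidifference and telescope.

S(n) = -3 + factorial(n + 3)/(2*2**n)

Step 1: r(k) = (k + 2)*(k + 3)/(2*(k + 1)).
So A=k/2 + 3/2 and B=1, with C=k + 1.
Need (k/2 + 3/2)·f(k+1) − (1)·f(k) = k + 1.
Degrees (1,0,1) ⇒ d ≤ 0.
Solving with deg f ≤ 0: f(k) = 2.
So s_k = (B(k−1)f/C)·t_k = (2/(k + 1))·t_k = factorial(k + 2)/2**k.
s_(k+1) − s_k = (k + 1)*factorial(k + 2)/(2*2**k) = t_k.
Telescope: S(n) = s_(n+1) − s_(1) = 2**(-n - 1)*factorial(n + 3) − (3) = -3 + factorial(n + 3)/(2*2**n).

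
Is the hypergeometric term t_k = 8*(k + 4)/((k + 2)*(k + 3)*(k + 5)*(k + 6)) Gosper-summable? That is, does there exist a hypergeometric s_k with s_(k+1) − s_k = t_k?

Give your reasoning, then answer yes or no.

Yes. s_k = 2*k*(k + 7)/(5*(k**2 + 7*k + 10)).

The ratio is (k + 2)*(k + 5)**2/((k + 4)**2*(k + 7)).
A = k + 2, B = k + 7, C = k**2 + 8*k + 16.
f must satisfy (k + 2)·f(k+1) − (k + 6)·f(k) = k**2 + 8*k + 16.
deg f ≤ 4 (via 1,1,2).
Match coefficients ⇒ f(k) = k*(k + 3)*(k + 4)*(k + 7)/20.
Then R = B(k−1)f/C = k*(k + 3)*(k + 6)*(k + 7)/(20*(k + 4)), so s_k = R(k)·t_k = 2*k*(k + 7)/(5*(k**2 + 7*k + 10)).
Δs = 8*(k + 4)/(k**4 + 16*k**3 + 91*k**2 + 216*k + 180), as required.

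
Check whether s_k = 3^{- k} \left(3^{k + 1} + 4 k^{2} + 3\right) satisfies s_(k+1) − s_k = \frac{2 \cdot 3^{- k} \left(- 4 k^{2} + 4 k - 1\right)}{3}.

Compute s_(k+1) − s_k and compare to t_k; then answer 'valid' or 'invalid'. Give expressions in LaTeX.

s_(k+1) = (9*3**k + 4*(k + 1)**2 + 3)/(3*3**k)
s_(k+1) − s_k = 2*(-4*k**2 + 4*k - 1)/(3*3**k)
(s_(k+1) − s_k) − t_k = 0

Valid — Δs_k = t_k.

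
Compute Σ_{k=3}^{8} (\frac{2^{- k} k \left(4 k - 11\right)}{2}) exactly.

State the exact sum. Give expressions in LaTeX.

Compute t_(k+1)/t_k: get (k + 1)*(4*k - 7)/(2*k*(4*k - 11)).
Gosper form: A/B · C(k+1)/C(k) with A=1/2, B=1, C=k**2 - 11*k/4.
Set up (1/2)·f(k+1) − (1)·f(k) − (k**2 - 11*k/4) = 0.
Degrees (0,0,2) ⇒ d ≤ 2.
A polynomial solution: f(k) = -(4*k**2 - 3*k + 1)/2.
So s_k = (B(k−1)f/C)·t_k = (-2*(4*k**2 - 3*k + 1)/(k*(4*k - 11)))·t_k = (-4*k**2 + 3*k - 1)/2**k.
s_(k+1) − s_k = k*(4*k - 11)/(2*2**k) = t_k.
Telescoping: Σ = s_(9) − s_(3) = -149/256 − (-7/2) = 747/256.

Σ = 747/256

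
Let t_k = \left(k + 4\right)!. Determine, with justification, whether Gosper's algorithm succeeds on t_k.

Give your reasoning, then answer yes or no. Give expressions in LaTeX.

No; the degree bound rules out any f.

The ratio is k + 5.
Gosper form: A/B · C(k+1)/C(k) with A=k + 5, B=1, C=1.
Need (k + 5)·f(k+1) − (1)·f(k) = 1.
Degrees (1,0,0) ⇒ d ≤ -1.
Bound -1 < 0, so the key equation has no polynomial solution.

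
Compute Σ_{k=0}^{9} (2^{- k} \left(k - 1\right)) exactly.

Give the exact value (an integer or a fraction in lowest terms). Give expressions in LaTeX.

Step 1: r(k) = k/(2*(k - 1)).
A = 1/2, B = 1, C = k - 1.
Set up (1/2)·f(k+1) − (1)·f(k) − (k - 1) = 0.
Degrees (0,0,1) ⇒ d ≤ 1.
Solving with deg f ≤ 1: f(k) = -2*k.
Get s_k = R·t_k = -2**(1 - k)*k with R(k) = B(k−1)f(k)/C(k) = -2*k/(k - 1).
Verify: (k - 1)/2**k matches t_k.
Evaluate s at k=10 and k=0: -5/256 and 0; difference -5/256.

Σ = -5/256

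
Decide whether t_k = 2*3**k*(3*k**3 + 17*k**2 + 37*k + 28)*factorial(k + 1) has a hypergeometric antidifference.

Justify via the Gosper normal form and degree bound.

Yes. s_k = 2*3**k*(k**2 + 2*k + 2)*factorial(k + 1).

The ratio is 3*(3*k**4 + 32*k**3 + 132*k**2 + 245*k + 170)/(3*k**3 + 17*k**2 + 37*k + 28).
Normal form (A,B,C) = (3*k + 6, 1, k**3 + 17*k**2/3 + 37*k/3 + 28/3).
f must satisfy (3*k + 6)·f(k+1) − (1)·f(k) = k**3 + 17*k**2/3 + 37*k/3 + 28/3.
deg f ≤ 2 (via 1,0,3).
Solve for f: f(k) = (k**2 + 2*k + 2)/3 (degree 2 ≤ 2).
So s_k = (B(k−1)f/C)·t_k = ((k**2 + 2*k + 2)/(3*k**3 + 17*k**2 + 37*k + 28))·t_k = 2*3**k*(k**2 + 2*k + 2)*factorial(k + 1).
Verify: 2*3**k*(3*k**3 + 17*k**2 + 37*k + 28)*factorial(k + 1) matches t_k.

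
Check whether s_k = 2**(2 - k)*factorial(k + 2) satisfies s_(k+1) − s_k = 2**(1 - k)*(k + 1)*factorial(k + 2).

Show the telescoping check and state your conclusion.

valid; difference matches t_k

s_(k+1) = 2**(1 - k)*factorial(k + 3)
s_(k+1) − s_k = 2**(1 - k)*(k + 1)*factorial(k + 2)
(s_(k+1) − s_k) − t_k = 0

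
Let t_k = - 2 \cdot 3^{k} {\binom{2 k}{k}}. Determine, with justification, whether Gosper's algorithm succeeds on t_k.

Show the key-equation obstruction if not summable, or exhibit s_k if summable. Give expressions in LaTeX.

No — t_k has no hypergeometric antidifference.

The ratio is 6*(2*k + 1)/(k + 1).
A = 12*k + 6, B = k + 1, C = 1.
Set up (12*k + 6)·f(k+1) − (k)·f(k) − (1) = 0.
From deg A=1, deg B=1, deg C=0: d=-1.
d = -1 < 0 ⇒ no nonzero polynomial f; not summable.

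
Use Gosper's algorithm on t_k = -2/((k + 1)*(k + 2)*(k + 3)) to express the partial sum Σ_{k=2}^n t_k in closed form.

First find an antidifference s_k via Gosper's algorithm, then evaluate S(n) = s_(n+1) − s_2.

S(n) = (-n**2 - 5*n + 6)/(12*(n**2 + 5*n + 6))

Compute t_(k+1)/t_k: get (k + 1)/(k + 4).
Take A(k)=k + 1, B(k)=k + 4, C(k)=1.
Key eq: (k + 1)·f(k+1) = (k + 3)·f(k) + (1).
d = 2 from the (1,1,0) case.
Coefficient equations give f(k) = k*(k + 3)/4.
Certificate R = B(k−1)f/C = k*(k + 3)**2/4 gives s_k = k*(-k - 3)/(2*(k + 1)*(k + 2)).
s_(k+1) − s_k = -2/(k**3 + 6*k**2 + 11*k + 6) = t_k.
s_(n+1) = (-n**2 - 5*n - 4)/(2*(n**2 + 5*n + 6)) and s_(2) = -5/12, so S(n) = (-n**2 - 5*n + 6)/(12*(n**2 + 5*n + 6)).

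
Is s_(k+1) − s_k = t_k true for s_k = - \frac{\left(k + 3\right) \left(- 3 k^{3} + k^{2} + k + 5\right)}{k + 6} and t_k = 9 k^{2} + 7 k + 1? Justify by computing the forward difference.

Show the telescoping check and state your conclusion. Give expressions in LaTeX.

s_(k+1) = -(k + 4)*(k - 3*(k + 1)**3 + (k + 1)**2 + 6)/(k + 7)
s_(k+1) − s_k = (9*k**4 + 106*k**3 + 284*k**2 + 175*k + 9)/(k**2 + 13*k + 42)
(s_(k+1) − s_k) − t_k = 3*(-6*k**3 - 62*k**2 - 44*k - 11)/(k**2 + 13*k + 42)

Invalid: residual \frac{3 \left(- 6 k^{3} - 62 k^{2} - 44 k - 11\right)}{k^{2} + 13 k + 42} ≠ 0.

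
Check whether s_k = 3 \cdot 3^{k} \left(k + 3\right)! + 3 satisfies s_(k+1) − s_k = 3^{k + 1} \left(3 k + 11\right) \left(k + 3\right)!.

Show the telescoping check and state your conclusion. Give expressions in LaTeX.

s_(k+1) = 3*3**(k + 1)*factorial(k + 4) + 3
s_(k+1) − s_k = 3**(k + 1)*(3*k + 11)*factorial(k + 3)
(s_(k+1) − s_k) − t_k = 0

Valid: the claim telescopes to t_k.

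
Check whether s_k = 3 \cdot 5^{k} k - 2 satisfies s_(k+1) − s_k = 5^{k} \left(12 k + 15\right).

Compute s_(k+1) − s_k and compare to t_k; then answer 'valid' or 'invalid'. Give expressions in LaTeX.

s_(k+1) = 15*5**k*(k + 1) - 2
s_(k+1) − s_k = 5**k*(12*k + 15)
(s_(k+1) − s_k) − t_k = 0

valid; difference matches t_k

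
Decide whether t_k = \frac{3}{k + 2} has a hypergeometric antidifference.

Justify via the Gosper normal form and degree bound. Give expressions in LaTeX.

No; the coefficient equations for f are inconsistent.

r(k) = (k + 2)/(k + 3) after simplifying.
Take A(k)=k + 2, B(k)=k + 3, C(k)=1.
Solve (k + 2)·f(k+1) − (k + 2)·f(k) = 1.
deg f ≤ 0 (via 1,1,0).
Generic f = c0 gives residual -1; -1 = 0 cannot hold, so t_k is not Gosper-summable.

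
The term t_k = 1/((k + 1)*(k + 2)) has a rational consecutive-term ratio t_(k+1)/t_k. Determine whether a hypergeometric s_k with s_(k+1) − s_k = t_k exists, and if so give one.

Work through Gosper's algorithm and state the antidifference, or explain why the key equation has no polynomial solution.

s_k = k/(k + 1)

Compute t_(k+1)/t_k: get (k + 1)/(k + 3).
So A=k + 1 and B=k + 3, with C=1.
Solve (k + 1)·f(k+1) − (k + 2)·f(k) = 1.
deg f ≤ 1 (via 1,1,0).
Match coefficients ⇒ f(k) = k.
Get s_k = R·t_k = k/(k + 1) with R(k) = B(k−1)f(k)/C(k) = k*(k + 2).
Δs = 1/(k**2 + 3*k + 2), as required.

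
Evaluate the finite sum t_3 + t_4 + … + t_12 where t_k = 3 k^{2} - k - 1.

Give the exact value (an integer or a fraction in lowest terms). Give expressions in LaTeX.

Σ = 1850

r(k) = (k - 3*(k + 1)**2 + 2)/(-3*k**2 + k + 1) after simplifying.
Take A(k)=1, B(k)=1, C(k)=k**2 - k/3 - 1/3.
f must satisfy (1)·f(k+1) − (1)·f(k) = k**2 - k/3 - 1/3.
deg f ≤ 3 (via 0,0,2).
Match coefficients ⇒ f(k) = k**2*(k - 2)/3.
So s_k = (B(k−1)f/C)·t_k = (k**2*(k - 2)/(3*k**2 - k - 1))·t_k = k**2*(k - 2).
Verify: 3*k**2 - k - 1 matches t_k.
Sum = s_(13) − s_(3); s_(13) = 1859, s_(3) = 9 ⇒ 1850.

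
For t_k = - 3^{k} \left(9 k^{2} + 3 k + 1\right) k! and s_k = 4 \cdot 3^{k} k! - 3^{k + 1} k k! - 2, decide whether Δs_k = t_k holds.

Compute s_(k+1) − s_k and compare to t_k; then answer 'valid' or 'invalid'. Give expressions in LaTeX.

s_(k+1) = -9*3**k*k**2*factorial(k) - 6*3**k*k*factorial(k) + 3*3**k*factorial(k) - 2
s_(k+1) − s_k = -3**k*(9*k**2 + 3*k + 1)*factorial(k)
(s_(k+1) − s_k) − t_k = 0

Valid: the claim telescopes to t_k.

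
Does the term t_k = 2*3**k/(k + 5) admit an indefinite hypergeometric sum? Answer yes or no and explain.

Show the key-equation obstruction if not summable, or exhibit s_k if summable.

No — key equation has no polynomial f.

Step 1: r(k) = 3*(k + 5)/(k + 6).
Take A(k)=3*k + 15, B(k)=k + 6, C(k)=1.
Solve (3*k + 15)·f(k+1) − (k + 5)·f(k) = 1.
Degrees (1,1,0) ⇒ d ≤ -1.
Bound -1 < 0, so the key equation has no polynomial solution.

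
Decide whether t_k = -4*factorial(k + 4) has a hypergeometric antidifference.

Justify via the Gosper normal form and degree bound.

r(k) = k + 5 after simplifying.
Take A(k)=k + 5, B(k)=1, C(k)=1.
f must satisfy (k + 5)·f(k+1) − (1)·f(k) = 1.
From deg A=1, deg B=0, deg C=0: d=-1.
d = -1 < 0 ⇒ no nonzero polynomial f; not summable.

No — key equation has no polynomial f.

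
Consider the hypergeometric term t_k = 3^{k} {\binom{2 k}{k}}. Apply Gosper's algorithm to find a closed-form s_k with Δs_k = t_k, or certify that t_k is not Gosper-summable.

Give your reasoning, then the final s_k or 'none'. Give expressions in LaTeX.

not Gosper-summable; s_k does not exist

Ratio r(k) = 6*(2*k + 1)/(k + 1).
So A=12*k + 6 and B=k + 1, with C=1.
Set up (12*k + 6)·f(k+1) − (k)·f(k) − (1) = 0.
deg f ≤ -1 (via 1,1,0).
Negative degree bound (-1): no f exists, t_k not Gosper-summable.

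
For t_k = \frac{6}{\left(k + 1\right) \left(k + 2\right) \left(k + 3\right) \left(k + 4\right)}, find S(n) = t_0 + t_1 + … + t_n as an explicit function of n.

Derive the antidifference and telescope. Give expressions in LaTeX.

Compute t_(k+1)/t_k: get (k + 1)/(k + 5).
A = k + 1, B = k + 5, C = 1.
Need (k + 1)·f(k+1) − (k + 4)·f(k) = 1.
From deg A=1, deg B=1, deg C=0: d=3.
Match coefficients ⇒ f(k) = k*(k**2 + 6*k + 11)/18.
Certificate R = B(k−1)f/C = k*(k + 4)*(k**2 + 6*k + 11)/18 gives s_k = k*(k**2 + 6*k + 11)/(3*(k + 1)*(k + 2)*(k + 3)).
Check: Δs_k = 6/(k**4 + 10*k**3 + 35*k**2 + 50*k + 24). ✓
Evaluate: s_(n+1) = (n**3 + 9*n**2 + 26*n + 18)/(3*(n**3 + 9*n**2 + 26*n + 24)); subtract s_(0) = 0 ⇒ S(n) = (n**3 + 9*n**2 + 26*n + 18)/(3*(n**3 + 9*n**2 + 26*n + 24)).

S(n) = \frac{n^{3} + 9 n^{2} + 26 n + 18}{3 \left(n^{3} + 9 n^{2} + 26 n + 24\right)}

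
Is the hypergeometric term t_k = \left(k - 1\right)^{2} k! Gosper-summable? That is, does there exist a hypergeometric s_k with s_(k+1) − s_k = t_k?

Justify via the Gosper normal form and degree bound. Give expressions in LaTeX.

Yes. s_k = \left(k - 3\right) k!.

Ratio r(k) = k**2*(k + 1)/(k - 1)**2.
Gosper form: A/B · C(k+1)/C(k) with A=k + 1, B=1, C=k**2 - 2*k + 1.
Key eq: (k + 1)·f(k+1) = (1)·f(k) + (k**2 - 2*k + 1).
Degrees (1,0,2) ⇒ d ≤ 1.
Match coefficients ⇒ f(k) = k - 3.
Then R = B(k−1)f/C = (k - 3)/(k - 1)**2, so s_k = R(k)·t_k = (k - 3)*factorial(k).
Check: Δs_k = (k - 1)**2*factorial(k). ✓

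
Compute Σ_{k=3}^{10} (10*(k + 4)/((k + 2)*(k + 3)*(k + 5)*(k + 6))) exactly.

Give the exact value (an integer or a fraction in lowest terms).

Σ = 21/208

Ratio r(k) = (k + 2)*(k + 5)**2/((k + 4)**2*(k + 7)).
Normal form (A,B,C) = (k + 2, k + 7, k**2 + 8*k + 16).
Key eq: (k + 2)·f(k+1) = (k + 6)·f(k) + (k**2 + 8*k + 16).
Bound: deg f ≤ 4.
Match coefficients ⇒ f(k) = k*(k + 3)*(k + 4)*(k + 7)/20.
So s_k = (B(k−1)f/C)·t_k = (k*(k + 3)*(k + 6)*(k + 7)/(20*(k + 4)))·t_k = k*(k + 7)/(2*(k**2 + 7*k + 10)).
s_(k+1) − s_k = 10*(k + 4)/(k**4 + 16*k**3 + 91*k**2 + 216*k + 180) = t_k.
Sum = s_(11) − s_(3); s_(11) = 99/208, s_(3) = 3/8 ⇒ 21/208.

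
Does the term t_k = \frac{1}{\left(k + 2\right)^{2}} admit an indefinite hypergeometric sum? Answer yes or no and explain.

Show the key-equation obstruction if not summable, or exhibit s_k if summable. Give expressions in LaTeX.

The ratio is (k + 2)**2/(k + 3)**2.
So A=k**2 + 4*k + 4 and B=k**2 + 6*k + 9, with C=1.
Key eq: (k**2 + 4*k + 4)·f(k+1) = (k**2 + 4*k + 4)·f(k) + (1).
Bound: deg f ≤ 0.
Generic f = c0 gives residual -1; -1 = 0 cannot hold, so t_k is not Gosper-summable.

No — the linear system for f has no solution.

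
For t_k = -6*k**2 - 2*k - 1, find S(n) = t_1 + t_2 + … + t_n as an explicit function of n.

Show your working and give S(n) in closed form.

S(n) = n*(-2*n**2 - 4*n - 3)

r(k) = (6*k**2 + 14*k + 9)/(6*k**2 + 2*k + 1) after simplifying.
So A=1 and B=1, with C=k**2 + k/3 + 1/6.
Solve (1)·f(k+1) − (1)·f(k) = k**2 + k/3 + 1/6.
d = 3 from the (0,0,2) case.
A polynomial solution: f(k) = k*(2*k**2 - 2*k + 1)/6.
Certificate R = B(k−1)f/C = k*(2*k**2 - 2*k + 1)/(6*k**2 + 2*k + 1) gives s_k = k*(-2*k**2 + 2*k - 1).
s_(k+1) − s_k = -6*k**2 - 2*k - 1 = t_k.
s_(n+1) = -2*n**3 - 4*n**2 - 3*n - 1 and s_(1) = -1, so S(n) = n*(-2*n**2 - 4*n - 3).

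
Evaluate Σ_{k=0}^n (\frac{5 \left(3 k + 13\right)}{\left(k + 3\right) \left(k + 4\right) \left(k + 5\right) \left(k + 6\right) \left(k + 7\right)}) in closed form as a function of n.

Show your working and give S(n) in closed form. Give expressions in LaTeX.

S(n) = \frac{n^{3} + 17 n^{2} + 94 n + 78}{18 \left(n^{3} + 17 n^{2} + 94 n + 168\right)}

t_(k+1)/t_k = (k + 3)*(3*k + 16)/((k + 8)*(3*k + 13)).
Gosper form: A/B · C(k+1)/C(k) with A=k + 3, B=k + 8, C=k + 13/3.
Key eq: (k + 3)·f(k+1) = (k + 7)·f(k) + (k + 13/3).
deg f ≤ 4 (via 1,1,1).
Solve for f: f(k) = k*(k + 4)*(k**2 + 14*k + 63)/270 (degree 4 ≤ 4).
R(k) = B(k−1)·f(k)/C(k) = k*(k + 4)*(k + 7)*(k**2 + 14*k + 63)/(90*(3*k + 13)); s_k = R·t_k = k*(k**2 + 14*k + 63)/(18*(k**3 + 14*k**2 + 63*k + 90)).
Δs = 5*(3*k + 13)/(k**5 + 25*k**4 + 245*k**3 + 1175*k**2 + 2754*k + 2520), as required.
s_(n+1) = (n**3 + 17*n**2 + 94*n + 78)/(18*(n**3 + 17*n**2 + 94*n + 168)) and s_(0) = 0, so S(n) = (n**3 + 17*n**2 + 94*n + 78)/(18*(n**3 + 17*n**2 + 94*n + 168)).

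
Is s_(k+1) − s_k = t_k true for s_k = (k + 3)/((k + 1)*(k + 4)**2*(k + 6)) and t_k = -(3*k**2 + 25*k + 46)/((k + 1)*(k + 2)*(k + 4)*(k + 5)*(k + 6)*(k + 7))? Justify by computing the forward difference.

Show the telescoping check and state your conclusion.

Invalid: residual (4*k**3 + 51*k**2 + 205*k + 254)/(k**8 + 34*k**7 + 492*k**6 + 3942*k**5 + 19023*k**4 + 56184*k**3 + 98084*k**2 + 91040*k + 33600) ≠ 0.

s_(k+1) = (k + 4)/((k + 2)*(k + 5)**2*(k + 7))
s_(k+1) − s_k = (k + 4)/((k + 2)*(k + 5)**2*(k + 7)) - (k + 3)/((k + 1)*(k + 4)**2*(k + 6))
(s_(k+1) − s_k) − t_k = (4*k**3 + 51*k**2 + 205*k + 254)/(k**8 + 34*k**7 + 492*k**6 + 3942*k**5 + 19023*k**4 + 56184*k**3 + 98084*k**2 + 91040*k + 33600)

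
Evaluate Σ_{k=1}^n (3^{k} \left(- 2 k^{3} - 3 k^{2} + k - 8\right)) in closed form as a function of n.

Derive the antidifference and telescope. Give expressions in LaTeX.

r(k) = 3*(2*k**3 + 9*k**2 + 11*k + 12)/(2*k**3 + 3*k**2 - k + 8) after simplifying.
Gosper form: A/B · C(k+1)/C(k) with A=3, B=1, C=k**3 + 3*k**2/2 - k/2 + 4.
Need (3)·f(k+1) − (1)·f(k) = k**3 + 3*k**2/2 - k/2 + 4.
deg f ≤ 3 (via 0,0,3).
Solve for f: f(k) = (k**3 - 3*k**2 + 4*k + 1)/2 (degree 3 ≤ 3).
Then R = B(k−1)f/C = (k**3 - 3*k**2 + 4*k + 1)/(2*k**3 + 3*k**2 - k + 8), so s_k = R(k)·t_k = 3**k*(-k**3 + 3*k**2 - 4*k - 1).
s_(k+1) − s_k = 3**k*(-2*k**3 - 3*k**2 + k - 8) = t_k.
Evaluate: s_(n+1) = 3**(n + 1)*(-n**3 - n - 3); subtract s_(1) = -9 ⇒ S(n) = -3*3**n*n**3 - 3*3**n*n - 9*3**n + 9.

S(n) = - 3 \cdot 3^{n} n^{3} - 3 \cdot 3^{n} n - 9 \cdot 3^{n} + 9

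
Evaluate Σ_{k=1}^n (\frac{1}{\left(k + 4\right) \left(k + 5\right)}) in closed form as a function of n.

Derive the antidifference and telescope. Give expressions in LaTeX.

Compute t_(k+1)/t_k: get (k + 4)/(k + 6).
So A=k + 4 and B=k + 6, with C=1.
Solve (k + 4)·f(k+1) − (k + 5)·f(k) = 1.
deg f ≤ 1 (via 1,1,0).
Solving with deg f ≤ 1: f(k) = k/4.
Certificate R = B(k−1)f/C = k*(k + 5)/4 gives s_k = k/(4*(k + 4)).
s_(k+1) − s_k = 1/(k**2 + 9*k + 20) = t_k.
Telescope: S(n) = s_(n+1) − s_(1) = (n + 1)/(4*(n + 5)) − (1/20) = n/(5*(n + 5)).

S(n) = \frac{n}{5 \left(n + 5\right)}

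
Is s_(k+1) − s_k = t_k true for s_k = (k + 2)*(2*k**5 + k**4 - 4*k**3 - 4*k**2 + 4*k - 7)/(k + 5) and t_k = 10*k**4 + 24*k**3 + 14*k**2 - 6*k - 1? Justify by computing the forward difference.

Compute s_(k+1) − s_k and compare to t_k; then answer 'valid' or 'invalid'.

Invalid: residual 3*(-8*k**5 - 73*k**4 - 138*k**3 - 68*k**2 + 35*k - 2)/(k**2 + 11*k + 30) ≠ 0.

s_(k+1) = (2*k**6 + 17*k**5 + 53*k**4 + 70*k**3 + 28*k**2 - 14*k - 24)/(k + 6)
s_(k+1) − s_k = (10*k**6 + 110*k**5 + 359*k**4 + 454*k**3 + 149*k**2 - 86*k - 36)/(k**2 + 11*k + 30)
(s_(k+1) − s_k) − t_k = 3*(-8*k**5 - 73*k**4 - 138*k**3 - 68*k**2 + 35*k - 2)/(k**2 + 11*k + 30)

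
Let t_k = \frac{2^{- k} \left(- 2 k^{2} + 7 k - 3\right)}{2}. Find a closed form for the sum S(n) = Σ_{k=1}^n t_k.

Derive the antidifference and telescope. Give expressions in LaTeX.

S(n) = 2^{- n - 1} \left(- 2^{n} + 2 n^{2} + n + 1\right)

r(k) = (2*k**2 - 3*k - 2)/(2*(2*k**2 - 7*k + 3)) after simplifying.
Take A(k)=1/2, B(k)=1, C(k)=k**2 - 7*k/2 + 3/2.
Solve (1/2)·f(k+1) − (1)·f(k) = k**2 - 7*k/2 + 3/2.
deg f ≤ 2 (via 0,0,2).
Solve for f: f(k) = -2*k**2 + 3*k - 2 (degree 2 ≤ 2).
Get s_k = R·t_k = (2*k**2 - 3*k + 2)/2**k with R(k) = B(k−1)f(k)/C(k) = -2*(2*k**2 - 3*k + 2)/((k - 3)*(2*k - 1)).
Δs = (-2*k**2 + 7*k - 3)/(2*2**k), as required.
Σ_(k=1)^n t_k = s_(n+1) − s_(1) = (2**(-n - 1)*(2*n**2 + n + 1)) − (1/2), i.e. 2**(-n - 1)*(-2**n + 2*n**2 + n + 1).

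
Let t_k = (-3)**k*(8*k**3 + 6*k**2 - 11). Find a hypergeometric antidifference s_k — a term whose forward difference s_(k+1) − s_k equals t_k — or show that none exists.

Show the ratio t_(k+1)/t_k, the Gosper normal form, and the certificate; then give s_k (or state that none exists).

s_k = (-3)**k*(-2*k**3 + 3*k**2 + 2)

t_(k+1)/t_k = 3*(-8*(k + 1)**3 - 6*(k + 1)**2 + 11)/(8*k**3 + 6*k**2 - 11).
Gosper form: A/B · C(k+1)/C(k) with A=-3, B=1, C=k**3 + 3*k**2/4 - 11/8.
Need (-3)·f(k+1) − (1)·f(k) = k**3 + 3*k**2/4 - 11/8.
d = 3 from the (0,0,3) case.
Solve for f: f(k) = -(2*k**3 - 3*k**2 - 2)/8 (degree 3 ≤ 3).
Certificate R = B(k−1)f/C = -(2*k**3 - 3*k**2 - 2)/(8*k**3 + 6*k**2 - 11) gives s_k = (-3)**k*(-2*k**3 + 3*k**2 + 2).
Δs = (-3)**k*(8*k**3 + 6*k**2 - 11), as required.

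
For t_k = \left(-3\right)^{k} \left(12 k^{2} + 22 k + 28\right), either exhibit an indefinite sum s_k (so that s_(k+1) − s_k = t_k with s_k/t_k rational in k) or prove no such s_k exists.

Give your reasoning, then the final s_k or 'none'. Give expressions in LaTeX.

t_(k+1)/t_k = 3*(-6*k**2 - 23*k - 31)/(6*k**2 + 11*k + 14).
A = -3, B = 1, C = k**2 + 11*k/6 + 7/3.
Set up (-3)·f(k+1) − (1)·f(k) − (k**2 + 11*k/6 + 7/3) = 0.
Bound: deg f ≤ 2.
Solving with deg f ≤ 2: f(k) = -(3*k**2 + k + 4)/12.
So s_k = (B(k−1)f/C)·t_k = (-(3*k**2 + k + 4)/(2*(6*k**2 + 11*k + 14)))·t_k = (-3)**k*(-3*k**2 - k - 4).
Δs = (-3)**k*(12*k**2 + 22*k + 28), as required.

s_k = \left(-3\right)^{k} \left(- 3 k^{2} - k - 4\right)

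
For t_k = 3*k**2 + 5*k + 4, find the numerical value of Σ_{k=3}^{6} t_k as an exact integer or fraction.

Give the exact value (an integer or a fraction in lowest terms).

Σ = 364

Ratio r(k) = (3*k**2 + 11*k + 12)/(3*k**2 + 5*k + 4).
Gosper form: A/B · C(k+1)/C(k) with A=1, B=1, C=k**2 + 5*k/3 + 4/3.
Solve (1)·f(k+1) − (1)·f(k) = k**2 + 5*k/3 + 4/3.
From deg A=0, deg B=0, deg C=2: d=3.
A polynomial solution: f(k) = k*(k**2 + k + 2)/3.
Certificate R = B(k−1)f/C = k*(k**2 + k + 2)/(3*k**2 + 5*k + 4) gives s_k = k*(k**2 + k + 2).
Check: Δs_k = 3*k**2 + 5*k + 4. ✓
Telescoping: Σ = s_(7) − s_(3) = 406 − (42) = 364.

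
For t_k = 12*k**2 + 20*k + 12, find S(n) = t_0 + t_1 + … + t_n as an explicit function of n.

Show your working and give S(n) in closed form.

Compute t_(k+1)/t_k: get (3*k**2 + 11*k + 11)/(3*k**2 + 5*k + 3).
Take A(k)=1, B(k)=1, C(k)=k**2 + 5*k/3 + 1.
Set up (1)·f(k+1) − (1)·f(k) − (k**2 + 5*k/3 + 1) = 0.
d = 3 from the (0,0,2) case.
Match coefficients ⇒ f(k) = k*(k**2 + k + 1)/3.
R(k) = B(k−1)·f(k)/C(k) = k*(k**2 + k + 1)/(3*k**2 + 5*k + 3); s_k = R·t_k = 4*k*(k**2 + k + 1).
Verify: 12*k**2 + 20*k + 12 matches t_k.
s_(n+1) = 4*n**3 + 16*n**2 + 24*n + 12 and s_(0) = 0, so S(n) = 4*n**3 + 16*n**2 + 24*n + 12.

S(n) = 4*n**3 + 16*n**2 + 24*n + 12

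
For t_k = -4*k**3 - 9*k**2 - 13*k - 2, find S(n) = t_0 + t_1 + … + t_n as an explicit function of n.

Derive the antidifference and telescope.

r(k) = (4*k**3 + 21*k**2 + 43*k + 28)/(4*k**3 + 9*k**2 + 13*k + 2) after simplifying.
Take A(k)=1, B(k)=1, C(k)=k**3 + 9*k**2/4 + 13*k/4 + 1/2.
Need (1)·f(k+1) − (1)·f(k) = k**3 + 9*k**2/4 + 13*k/4 + 1/2.
Bound: deg f ≤ 4.
Coefficient equations give f(k) = k*(k**3 + k**2 + 3*k - 3)/4.
So s_k = (B(k−1)f/C)·t_k = (k*(k**3 + k**2 + 3*k - 3)/(4*k**3 + 9*k**2 + 13*k + 2))·t_k = k*(-k**3 - k**2 - 3*k + 3).
Check: Δs_k = -4*k**3 - 9*k**2 - 13*k - 2. ✓
Telescope: S(n) = s_(n+1) − s_(0) = -n**4 - 5*n**3 - 12*n**2 - 10*n - 2 − (0) = -n**4 - 5*n**3 - 12*n**2 - 10*n - 2.

S(n) = -n**4 - 5*n**3 - 12*n**2 - 10*n - 2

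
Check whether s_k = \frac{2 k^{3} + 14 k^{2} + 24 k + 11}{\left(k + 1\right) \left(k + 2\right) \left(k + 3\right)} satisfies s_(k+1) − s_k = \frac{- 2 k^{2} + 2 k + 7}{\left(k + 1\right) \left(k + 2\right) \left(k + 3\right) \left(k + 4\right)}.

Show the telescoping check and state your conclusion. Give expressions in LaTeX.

valid (s_(k+1) − s_k reduces to t_k)

s_(k+1) = (24*k + 2*(k + 1)**3 + 14*(k + 1)**2 + 35)/((k + 2)*(k + 3)*(k + 4))
s_(k+1) − s_k = (-2*k**2 + 2*k + 7)/(k**4 + 10*k**3 + 35*k**2 + 50*k + 24)
(s_(k+1) − s_k) − t_k = 0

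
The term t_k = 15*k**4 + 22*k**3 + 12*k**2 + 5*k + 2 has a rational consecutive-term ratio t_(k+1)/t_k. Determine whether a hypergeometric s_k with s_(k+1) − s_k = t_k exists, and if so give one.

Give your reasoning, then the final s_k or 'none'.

s_k = k*(3*k**4 - 2*k**3 - 2*k**2 + 2*k + 1)

Compute t_(k+1)/t_k: get (15*k**4 + 82*k**3 + 168*k**2 + 155*k + 56)/(15*k**4 + 22*k**3 + 12*k**2 + 5*k + 2).
Normal form (A,B,C) = (1, 1, k**4 + 22*k**3/15 + 4*k**2/5 + k/3 + 2/15).
Key eq: (1)·f(k+1) = (1)·f(k) + (k**4 + 22*k**3/15 + 4*k**2/5 + k/3 + 2/15).
deg f ≤ 5 (via 0,0,4).
Match coefficients ⇒ f(k) = k*(3*k**4 - 2*k**3 - 2*k**2 + 2*k + 1)/15.
Get s_k = R·t_k = k*(3*k**4 - 2*k**3 - 2*k**2 + 2*k + 1) with R(k) = B(k−1)f(k)/C(k) = k*(3*k**4 - 2*k**3 - 2*k**2 + 2*k + 1)/(15*k**4 + 22*k**3 + 12*k**2 + 5*k + 2).
Verify: 15*k**4 + 22*k**3 + 12*k**2 + 5*k + 2 matches t_k.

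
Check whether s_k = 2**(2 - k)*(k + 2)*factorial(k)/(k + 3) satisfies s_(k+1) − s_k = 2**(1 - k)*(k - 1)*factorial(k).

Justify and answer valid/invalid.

Invalid: residual -2**(1 - k)*(k**2 + 2*k - 5)*factorial(k)/((k + 3)*(k + 4)) ≠ 0.

s_(k+1) = 2**(1 - k)*(k + 3)*factorial(k + 1)/(k + 4)
s_(k+1) − s_k = 2**(1 - k)*(k**3 + 5*k**2 + 3*k - 7)*factorial(k)/((k + 3)*(k + 4))
(s_(k+1) − s_k) − t_k = -2**(1 - k)*(k**2 + 2*k - 5)*factorial(k)/((k + 3)*(k + 4))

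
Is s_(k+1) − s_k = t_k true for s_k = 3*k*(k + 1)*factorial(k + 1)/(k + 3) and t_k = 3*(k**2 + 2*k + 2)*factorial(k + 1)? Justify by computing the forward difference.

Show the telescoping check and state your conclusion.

Invalid: residual -6*(k**3 + 5*k**2 + 7*k + 6)*factorial(k + 1)/((k + 3)*(k + 4)) ≠ 0.

s_(k+1) = 3*(k + 1)*(k + 2)*factorial(k + 2)/(k + 4)
s_(k+1) − s_k = 3*(k + 1)*(k**3 + 6*k**2 + 12*k + 12)*factorial(k + 1)/((k + 3)*(k + 4))
(s_(k+1) − s_k) − t_k = -6*(k**3 + 5*k**2 + 7*k + 6)*factorial(k + 1)/((k + 3)*(k + 4))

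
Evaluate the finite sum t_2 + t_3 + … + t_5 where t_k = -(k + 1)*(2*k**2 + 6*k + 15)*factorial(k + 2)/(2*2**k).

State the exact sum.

Σ = -54720

Compute t_(k+1)/t_k: get (k + 2)*(k + 3)*(6*k + 2*(k + 1)**2 + 21)/(2*(k + 1)*(2*k**2 + 6*k + 15)).
Factor: A=k/2 + 3/2; B=1; C=k**3 + 4*k**2 + 21*k/2 + 15/2.
Need (k/2 + 3/2)·f(k+1) − (1)·f(k) = k**3 + 4*k**2 + 21*k/2 + 15/2.
Bound: deg f ≤ 2.
Coefficient equations give f(k) = 2*k**2 + 2*k + 3.
Get s_k = R·t_k = -(2*k**2 + 2*k + 3)*factorial(k + 2)/2**k with R(k) = B(k−1)f(k)/C(k) = 2*(2*k**2 + 2*k + 3)/((k + 1)*(2*k**2 + 6*k + 15)).
Check: Δs_k = -(k + 1)*(2*k**2 + 6*k + 15)*factorial(k + 2)/(2*2**k). ✓
Sum = s_(6) − s_(2); s_(6) = -54810, s_(2) = -90 ⇒ -54720.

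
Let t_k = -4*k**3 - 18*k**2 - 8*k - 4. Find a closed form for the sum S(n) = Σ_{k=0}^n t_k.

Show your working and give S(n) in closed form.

S(n) = -n**4 - 8*n**3 - 14*n**2 - 11*n - 4

Step 1: r(k) = (2*k**3 + 15*k**2 + 28*k + 17)/(2*k**3 + 9*k**2 + 4*k + 2).
A = 1, B = 1, C = k**3 + 9*k**2/2 + 2*k + 1.
Key eq: (1)·f(k+1) = (1)·f(k) + (k**3 + 9*k**2/2 + 2*k + 1).
d = 4 from the (0,0,3) case.
Coefficient equations give f(k) = k*(k**3 + 4*k**2 - 4*k + 3)/4.
R(k) = B(k−1)·f(k)/C(k) = k*(k**3 + 4*k**2 - 4*k + 3)/(2*(2*k**3 + 9*k**2 + 4*k + 2)); s_k = R·t_k = k*(-k**3 - 4*k**2 + 4*k - 3).
Check: Δs_k = -4*k**3 - 18*k**2 - 8*k - 4. ✓
s_(n+1) = -n**4 - 8*n**3 - 14*n**2 - 11*n - 4 and s_(0) = 0, so S(n) = -n**4 - 8*n**3 - 14*n**2 - 11*n - 4.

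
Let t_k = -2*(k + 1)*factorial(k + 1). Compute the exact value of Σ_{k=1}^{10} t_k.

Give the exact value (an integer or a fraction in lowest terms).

Σ = -958003196

r(k) = (k + 2)**2/(k + 1) after simplifying.
A = k + 2, B = 1, C = k + 1.
f must satisfy (k + 2)·f(k+1) − (1)·f(k) = k + 1.
d = 0 from the (1,0,1) case.
A polynomial solution: f(k) = 1.
Get s_k = R·t_k = -2*factorial(k + 1) with R(k) = B(k−1)f(k)/C(k) = 1/(k + 1).
Verify: -2*(k + 1)*factorial(k + 1) matches t_k.
Sum = s_(11) − s_(1); s_(11) = -958003200, s_(1) = -4 ⇒ -958003196.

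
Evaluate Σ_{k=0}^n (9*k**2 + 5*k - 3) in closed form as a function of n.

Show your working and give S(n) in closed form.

Step 1: r(k) = (9*k**2 + 23*k + 11)/(9*k**2 + 5*k - 3).
Gosper form: A/B · C(k+1)/C(k) with A=1, B=1, C=k**2 + 5*k/9 - 1/3.
Solve (1)·f(k+1) − (1)·f(k) = k**2 + 5*k/9 - 1/3.
deg f ≤ 3 (via 0,0,2).
Match coefficients ⇒ f(k) = k*(3*k**2 - 2*k - 4)/9.
Get s_k = R·t_k = k*(3*k**2 - 2*k - 4) with R(k) = B(k−1)f(k)/C(k) = k*(3*k**2 - 2*k - 4)/(9*k**2 + 5*k - 3).
Check: Δs_k = 9*k**2 + 5*k - 3. ✓
Telescope: S(n) = s_(n+1) − s_(0) = 3*n**3 + 7*n**2 + n - 3 − (0) = 3*n**3 + 7*n**2 + n - 3.

S(n) = 3*n**3 + 7*n**2 + n - 3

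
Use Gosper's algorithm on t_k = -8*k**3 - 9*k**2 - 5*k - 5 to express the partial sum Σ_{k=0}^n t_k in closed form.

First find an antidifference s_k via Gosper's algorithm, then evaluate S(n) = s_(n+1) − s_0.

S(n) = -2*n**4 - 7*n**3 - 9*n**2 - 9*n - 5

Step 1: r(k) = (8*k**3 + 33*k**2 + 47*k + 27)/(8*k**3 + 9*k**2 + 5*k + 5).
A = 1, B = 1, C = k**3 + 9*k**2/8 + 5*k/8 + 5/8.
f must satisfy (1)·f(k+1) − (1)·f(k) = k**3 + 9*k**2/8 + 5*k/8 + 5/8.
Degrees (0,0,3) ⇒ d ≤ 4.
Solve for f: f(k) = k*(2*k**3 - k**2 + 4)/8 (degree 4 ≤ 4).
Then R = B(k−1)f/C = k*(2*k**3 - k**2 + 4)/(8*k**3 + 9*k**2 + 5*k + 5), so s_k = R(k)·t_k = k*(-2*k**3 + k**2 - 4).
Check: Δs_k = -8*k**3 - 9*k**2 - 5*k - 5. ✓
Telescope: S(n) = s_(n+1) − s_(0) = -2*n**4 - 7*n**3 - 9*n**2 - 9*n - 5 − (0) = -2*n**4 - 7*n**3 - 9*n**2 - 9*n - 5.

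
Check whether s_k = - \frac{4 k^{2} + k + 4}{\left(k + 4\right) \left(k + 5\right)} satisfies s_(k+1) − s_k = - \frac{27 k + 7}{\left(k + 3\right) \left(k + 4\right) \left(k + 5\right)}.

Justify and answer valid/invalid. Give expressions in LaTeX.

s_(k+1) = (-k - 4*(k + 1)**2 - 5)/((k + 5)*(k + 6))
s_(k+1) − s_k = (-35*k - 12)/(k**3 + 15*k**2 + 74*k + 120)
(s_(k+1) − s_k) − t_k = 2*(-4*k**2 + 26*k + 3)/(k**4 + 18*k**3 + 119*k**2 + 342*k + 360)

Invalid: residual \frac{2 \left(- 4 k^{2} + 26 k + 3\right)}{k^{4} + 18 k^{3} + 119 k^{2} + 342 k + 360} ≠ 0.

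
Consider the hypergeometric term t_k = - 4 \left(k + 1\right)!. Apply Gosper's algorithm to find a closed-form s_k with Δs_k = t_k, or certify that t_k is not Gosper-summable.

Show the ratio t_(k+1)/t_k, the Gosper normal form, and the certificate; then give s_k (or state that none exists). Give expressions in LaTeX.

t_(k+1)/t_k = k + 2.
Gosper form: A/B · C(k+1)/C(k) with A=k + 2, B=1, C=1.
Key eq: (k + 2)·f(k+1) = (1)·f(k) + (1).
Bound: deg f ≤ -1.
Negative degree bound (-1): no f exists, t_k not Gosper-summable.

no hypergeometric antidifference exists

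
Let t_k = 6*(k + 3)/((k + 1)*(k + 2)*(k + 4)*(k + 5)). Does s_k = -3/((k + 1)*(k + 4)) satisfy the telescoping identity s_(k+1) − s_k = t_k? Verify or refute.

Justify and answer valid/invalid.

s_(k+1) = -3/((k + 2)*(k + 5))
s_(k+1) − s_k = 6*(k + 3)/(k**4 + 12*k**3 + 49*k**2 + 78*k + 40)
(s_(k+1) − s_k) − t_k = 0

Valid: the claim telescopes to t_k.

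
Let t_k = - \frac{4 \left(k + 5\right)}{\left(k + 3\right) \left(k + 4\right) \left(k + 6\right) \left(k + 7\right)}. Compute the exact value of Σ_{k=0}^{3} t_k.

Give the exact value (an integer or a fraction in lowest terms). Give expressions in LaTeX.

Ratio r(k) = (k + 3)*(k + 6)**2/((k + 5)**2*(k + 8)).
A = k + 3, B = k + 8, C = k**2 + 10*k + 25.
Key eq: (k + 3)·f(k+1) = (k + 7)·f(k) + (k**2 + 10*k + 25).
Degrees (1,1,2) ⇒ d ≤ 4.
Match coefficients ⇒ f(k) = k*(k + 4)*(k + 5)*(k + 9)/36.
Certificate R = B(k−1)f/C = k*(k + 4)*(k + 7)*(k + 9)/(36*(k + 5)) gives s_k = k*(-k - 9)/(9*(k**2 + 9*k + 18)).
Δs = 4*(-k - 5)/(k**4 + 20*k**3 + 145*k**2 + 450*k + 504), as required.
Σ_(k=0)^(3) t_k = s_(4) − s_(0) = -26/315 − (0) = -26/315.

Σ = -26/315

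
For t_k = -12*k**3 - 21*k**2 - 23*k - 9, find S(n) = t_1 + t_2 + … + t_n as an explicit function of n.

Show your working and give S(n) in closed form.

r(k) = (12*k**3 + 57*k**2 + 101*k + 65)/(12*k**3 + 21*k**2 + 23*k + 9) after simplifying.
A = 1, B = 1, C = k**3 + 7*k**2/4 + 23*k/12 + 3/4.
Set up (1)·f(k+1) − (1)·f(k) − (k**3 + 7*k**2/4 + 23*k/12 + 3/4) = 0.
From deg A=0, deg B=0, deg C=3: d=4.
Match coefficients ⇒ f(k) = k*(3*k**3 + k**2 + 4*k + 1)/12.
Then R = B(k−1)f/C = k*(3*k**3 + k**2 + 4*k + 1)/(12*k**3 + 21*k**2 + 23*k + 9), so s_k = R(k)·t_k = k*(-3*k**3 - k**2 - 4*k - 1).
Check: Δs_k = -12*k**3 - 21*k**2 - 23*k - 9. ✓
Σ_(k=1)^n t_k = s_(n+1) − s_(1) = (-3*n**4 - 13*n**3 - 25*n**2 - 24*n - 9) − (-9), i.e. n*(-3*n**3 - 13*n**2 - 25*n - 24).

S(n) = n*(-3*n**3 - 13*n**2 - 25*n - 24)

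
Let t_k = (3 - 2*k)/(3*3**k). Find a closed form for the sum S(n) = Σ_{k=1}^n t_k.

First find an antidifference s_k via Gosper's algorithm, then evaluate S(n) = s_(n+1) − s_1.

S(n) = 3**(-n - 1)*n

r(k) = (2*k - 1)/(3*(2*k - 3)) after simplifying.
Gosper form: A/B · C(k+1)/C(k) with A=1/3, B=1, C=k - 3/2.
f must satisfy (1/3)·f(k+1) − (1)·f(k) = k - 3/2.
Bound: deg f ≤ 1.
A polynomial solution: f(k) = -3*(k - 1)/2.
Get s_k = R·t_k = (k - 1)/3**k with R(k) = B(k−1)f(k)/C(k) = -3*(k - 1)/(2*k - 3).
Verify: (3 - 2*k)/(3*3**k) matches t_k.
Σ_(k=1)^n t_k = s_(n+1) − s_(1) = (3**(-n - 1)*n) − (0), i.e. 3**(-n - 1)*n.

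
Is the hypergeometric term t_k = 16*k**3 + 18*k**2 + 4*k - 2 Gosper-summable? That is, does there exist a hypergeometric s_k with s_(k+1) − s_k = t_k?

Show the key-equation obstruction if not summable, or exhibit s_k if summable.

Yes. s_k = k*(4*k**3 - 2*k**2 - 3*k - 1).

Ratio r(k) = (8*k**3 + 33*k**2 + 44*k + 18)/(8*k**3 + 9*k**2 + 2*k - 1).
Factor: A=1; B=1; C=k**3 + 9*k**2/8 + k/4 - 1/8.
f must satisfy (1)·f(k+1) − (1)·f(k) = k**3 + 9*k**2/8 + k/4 - 1/8.
Degrees (0,0,3) ⇒ d ≤ 4.
Match coefficients ⇒ f(k) = k*(4*k**3 - 2*k**2 - 3*k - 1)/16.
So s_k = (B(k−1)f/C)·t_k = (k*(4*k**3 - 2*k**2 - 3*k - 1)/(2*(8*k**3 + 9*k**2 + 2*k - 1)))·t_k = k*(4*k**3 - 2*k**2 - 3*k - 1).
Check: Δs_k = 16*k**3 + 18*k**2 + 4*k - 2. ✓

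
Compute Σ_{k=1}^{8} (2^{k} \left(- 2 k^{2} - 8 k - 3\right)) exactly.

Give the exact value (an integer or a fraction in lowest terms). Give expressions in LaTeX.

Σ = -82430

Ratio r(k) = 2*(2*k**2 + 12*k + 13)/(2*k**2 + 8*k + 3).
A = 2, B = 1, C = k**2 + 4*k + 3/2.
Key eq: (2)·f(k+1) = (1)·f(k) + (k**2 + 4*k + 3/2).
d = 2 from the (0,0,2) case.
A polynomial solution: f(k) = (2*k**2 - 1)/2.
Then R = B(k−1)f/C = (2*k**2 - 1)/(2*k**2 + 8*k + 3), so s_k = R(k)·t_k = 2**k*(1 - 2*k**2).
Verify: 2**k*(-2*k**2 - 8*k - 3) matches t_k.
Sum = s_(9) − s_(1); s_(9) = -82432, s_(1) = -2 ⇒ -82430.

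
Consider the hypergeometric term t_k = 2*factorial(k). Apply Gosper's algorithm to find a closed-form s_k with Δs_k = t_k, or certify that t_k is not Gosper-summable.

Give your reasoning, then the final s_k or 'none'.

t_(k+1)/t_k = k + 1.
A = k + 1, B = 1, C = 1.
f must satisfy (k + 1)·f(k+1) − (1)·f(k) = 1.
Bound: deg f ≤ -1.
deg f ≤ -1 is impossible — no certificate.

none (Gosper's algorithm certifies no s_k)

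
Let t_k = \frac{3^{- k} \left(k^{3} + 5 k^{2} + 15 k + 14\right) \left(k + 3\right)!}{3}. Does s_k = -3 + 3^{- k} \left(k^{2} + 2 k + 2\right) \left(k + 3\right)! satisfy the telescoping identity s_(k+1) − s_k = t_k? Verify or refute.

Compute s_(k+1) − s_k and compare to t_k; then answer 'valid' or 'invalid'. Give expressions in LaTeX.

s_(k+1) = 3**(-k - 1)*(2*k + (k + 1)**2 + 4)*factorial(k + 4) - 3
s_(k+1) − s_k = (k**3 + 5*k**2 + 15*k + 14)*factorial(k + 3)/(3*3**k)
(s_(k+1) − s_k) − t_k = 0

valid; difference matches t_k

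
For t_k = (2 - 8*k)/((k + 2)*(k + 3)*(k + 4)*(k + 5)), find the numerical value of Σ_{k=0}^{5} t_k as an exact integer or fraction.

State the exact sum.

Σ = -17/360

r(k) = (k + 2)*(4*k + 3)/((k + 6)*(4*k - 1)) after simplifying.
Normal form (A,B,C) = (k + 2, k + 6, k - 1/4).
Set up (k + 2)·f(k+1) − (k + 5)·f(k) − (k - 1/4) = 0.
Bound: deg f ≤ 3.
Solve for f: f(k) = k*(k - 2)*(k + 11)/96 (degree 3 ≤ 3).
Then R = B(k−1)f/C = k*(k - 2)*(k + 5)*(k + 11)/(24*(4*k - 1)), so s_k = R(k)·t_k = -k*(k**2 + 9*k - 22)/(12*(k + 2)*(k + 3)*(k + 4)).
Check: Δs_k = 2*(1 - 4*k)/(k**4 + 14*k**3 + 71*k**2 + 154*k + 120). ✓
Sum = s_(6) − s_(0); s_(6) = -17/360, s_(0) = 0 ⇒ -17/360.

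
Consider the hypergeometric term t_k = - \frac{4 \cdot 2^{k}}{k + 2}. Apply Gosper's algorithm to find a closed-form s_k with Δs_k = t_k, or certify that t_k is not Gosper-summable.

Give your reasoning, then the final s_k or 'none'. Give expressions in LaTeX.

not Gosper-summable; s_k does not exist

r(k) = 2*(k + 2)/(k + 3) after simplifying.
Take A(k)=2*k + 4, B(k)=k + 3, C(k)=1.
f must satisfy (2*k + 4)·f(k+1) − (k + 2)·f(k) = 1.
d = -1 from the (1,1,0) case.
deg f ≤ -1 is impossible — no certificate.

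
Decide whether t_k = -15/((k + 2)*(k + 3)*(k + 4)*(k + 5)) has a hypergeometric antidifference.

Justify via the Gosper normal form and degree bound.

Yes. s_k = 5*k*(-k**2 - 9*k - 26)/(24*(k + 2)*(k + 3)*(k + 4)).

r(k) = (k + 2)/(k + 6) after simplifying.
A = k + 2, B = k + 6, C = 1.
Set up (k + 2)·f(k+1) − (k + 5)·f(k) − (1) = 0.
d = 3 from the (1,1,0) case.
Solving with deg f ≤ 3: f(k) = k*(k**2 + 9*k + 26)/72.
Get s_k = R·t_k = 5*k*(-k**2 - 9*k - 26)/(24*(k + 2)*(k + 3)*(k + 4)) with R(k) = B(k−1)f(k)/C(k) = k*(k + 5)*(k**2 + 9*k + 26)/72.
s_(k+1) − s_k = -15/(k**4 + 14*k**3 + 71*k**2 + 154*k + 120) = t_k.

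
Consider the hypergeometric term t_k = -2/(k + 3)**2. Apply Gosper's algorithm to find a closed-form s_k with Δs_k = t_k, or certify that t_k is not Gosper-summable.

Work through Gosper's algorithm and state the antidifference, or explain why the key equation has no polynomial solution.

none (Gosper's algorithm certifies no s_k)

Ratio r(k) = (k + 3)**2/(k + 4)**2.
Normal form (A,B,C) = (k**2 + 6*k + 9, k**2 + 8*k + 16, 1).
Key eq: (k**2 + 6*k + 9)·f(k+1) = (k**2 + 6*k + 9)·f(k) + (1).
From deg A=2, deg B=2, deg C=0: d=0.
Write f(k) = c0. Then LHS − RHS = -1, requiring -1 = 0: contradictory. No certificate.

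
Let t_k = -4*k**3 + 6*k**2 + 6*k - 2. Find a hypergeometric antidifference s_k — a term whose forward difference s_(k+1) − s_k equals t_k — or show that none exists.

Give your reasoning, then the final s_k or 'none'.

Compute t_(k+1)/t_k: get (2*k**3 + 3*k**2 - 3*k - 3)/(2*k**3 - 3*k**2 - 3*k + 1).
A = 1, B = 1, C = k**3 - 3*k**2/2 - 3*k/2 + 1/2.
Key eq: (1)·f(k+1) = (1)·f(k) + (k**3 - 3*k**2/2 - 3*k/2 + 1/2).
d = 4 from the (0,0,3) case.
Solving with deg f ≤ 4: f(k) = k*(k**3 - 4*k**2 + k + 4)/4.
Then R = B(k−1)f/C = k*(k**3 - 4*k**2 + k + 4)/(2*(2*k**3 - 3*k**2 - 3*k + 1)), so s_k = R(k)·t_k = k*(-k**3 + 4*k**2 - k - 4).
Δs = -4*k**3 + 6*k**2 + 6*k - 2, as required.

s_k = k*(-k**3 + 4*k**2 - k - 4)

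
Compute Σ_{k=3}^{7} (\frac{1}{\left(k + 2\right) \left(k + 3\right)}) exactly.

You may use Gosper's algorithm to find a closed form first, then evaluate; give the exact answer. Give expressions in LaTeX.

Σ = 1/10

Step 1: r(k) = (k + 2)/(k + 4).
Factor: A=k + 2; B=k + 4; C=1.
Key eq: (k + 2)·f(k+1) = (k + 3)·f(k) + (1).
Degrees (1,1,0) ⇒ d ≤ 1.
Coefficient equations give f(k) = k/2.
Get s_k = R·t_k = k/(2*(k + 2)) with R(k) = B(k−1)f(k)/C(k) = k*(k + 3)/2.
Δs = 1/(k**2 + 5*k + 6), as required.
Sum = s_(8) − s_(3); s_(8) = 2/5, s_(3) = 3/10 ⇒ 1/10.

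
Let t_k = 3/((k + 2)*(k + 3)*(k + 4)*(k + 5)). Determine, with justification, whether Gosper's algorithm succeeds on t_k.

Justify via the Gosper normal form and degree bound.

Step 1: r(k) = (k + 2)/(k + 6).
Take A(k)=k + 2, B(k)=k + 6, C(k)=1.
Key eq: (k + 2)·f(k+1) = (k + 5)·f(k) + (1).
Degrees (1,1,0) ⇒ d ≤ 3.
Solving with deg f ≤ 3: f(k) = k*(k**2 + 9*k + 26)/72.
Get s_k = R·t_k = k*(k**2 + 9*k + 26)/(24*(k + 2)*(k + 3)*(k + 4)) with R(k) = B(k−1)f(k)/C(k) = k*(k + 5)*(k**2 + 9*k + 26)/72.
Δs = 3/(k**4 + 14*k**3 + 71*k**2 + 154*k + 120), as required.

Yes. s_k = k*(k**2 + 9*k + 26)/(24*(k + 2)*(k + 3)*(k + 4)).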